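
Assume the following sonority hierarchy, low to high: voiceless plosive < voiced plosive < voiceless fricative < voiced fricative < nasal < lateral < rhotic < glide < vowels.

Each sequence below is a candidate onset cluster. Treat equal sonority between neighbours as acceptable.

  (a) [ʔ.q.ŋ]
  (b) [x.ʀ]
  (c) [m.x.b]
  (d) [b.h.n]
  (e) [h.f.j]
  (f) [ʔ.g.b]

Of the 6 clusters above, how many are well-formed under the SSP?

5

(a) [ʔ.q.ŋ]: profile 1-1-5 — obeys.
(b) [x.ʀ]: profile 3-7 — obeys.
(c) [m.x.b]: profile 5-3-2 — violates.
(d) [b.h.n]: profile 2-3-5 — obeys.
(e) [h.f.j]: profile 3-3-8 — obeys.
(f) [ʔ.g.b]: profile 1-2-2 — obeys.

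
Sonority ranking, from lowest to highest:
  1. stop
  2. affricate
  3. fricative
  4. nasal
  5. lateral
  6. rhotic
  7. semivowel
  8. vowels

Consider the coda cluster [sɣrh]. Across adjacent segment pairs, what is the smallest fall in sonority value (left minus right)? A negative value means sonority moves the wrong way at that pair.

/s/ is a fricative (sonority 3).
/ɣ/ is a fricative (sonority 3).
/r/ is a rhotic (sonority 6).
/h/ is a fricative (sonority 3).
/s/→/ɣ/: change +0.
/ɣ/→/r/: change -3.
/r/→/h/: change +3.
Minimum = -3.

-3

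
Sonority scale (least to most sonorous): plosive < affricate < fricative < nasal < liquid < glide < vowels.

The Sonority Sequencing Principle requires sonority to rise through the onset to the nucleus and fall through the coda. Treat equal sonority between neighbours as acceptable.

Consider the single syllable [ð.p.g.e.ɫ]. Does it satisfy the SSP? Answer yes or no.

Onset: /ð/ is a fricative (sonority 3), /p/ is a plosive (sonority 1), /g/ is a plosive (sonority 1); then the nucleus /e/ (sonority 7).
Onset profile 3-1-1-7 — does not rise throughout.
Coda: /ɫ/ is a liquid (sonority 5).
Coda profile 7-5 — falls from the nucleus.

no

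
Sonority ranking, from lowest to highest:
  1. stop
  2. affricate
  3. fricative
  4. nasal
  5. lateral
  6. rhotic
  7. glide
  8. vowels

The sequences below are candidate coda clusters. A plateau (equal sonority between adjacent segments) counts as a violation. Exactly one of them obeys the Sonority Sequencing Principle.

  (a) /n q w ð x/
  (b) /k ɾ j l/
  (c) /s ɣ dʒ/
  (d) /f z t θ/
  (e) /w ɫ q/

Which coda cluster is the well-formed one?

(a) sonority 4-1-7-3-3: ill-formed.
(b) sonority 1-6-7-5: ill-formed.
(c) sonority 3-3-2: ill-formed.
(d) sonority 3-3-1-3: ill-formed.
(e) sonority 7-5-1: well-formed.

e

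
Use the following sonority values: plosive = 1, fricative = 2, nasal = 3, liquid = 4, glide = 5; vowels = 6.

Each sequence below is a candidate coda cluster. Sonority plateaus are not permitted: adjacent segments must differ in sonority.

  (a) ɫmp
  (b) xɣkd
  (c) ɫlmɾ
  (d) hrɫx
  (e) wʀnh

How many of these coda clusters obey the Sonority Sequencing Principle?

2

(a) ɫmp: profile 4-3-1 — obeys.
(b) xɣkd: profile 2-2-1-1 — violates.
(c) ɫlmɾ: profile 4-4-3-4 — violates.
(d) hrɫx: profile 2-4-4-2 — violates.
(e) wʀnh: profile 5-4-3-2 — obeys.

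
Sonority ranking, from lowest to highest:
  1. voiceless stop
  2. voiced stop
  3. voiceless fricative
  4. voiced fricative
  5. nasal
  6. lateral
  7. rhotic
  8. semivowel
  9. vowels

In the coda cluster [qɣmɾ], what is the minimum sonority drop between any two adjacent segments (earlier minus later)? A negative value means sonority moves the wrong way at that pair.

/q/ is a voiceless stop (sonority 1).
/ɣ/ is a voiced fricative (sonority 4).
/m/ is a nasal (sonority 5).
/ɾ/ is a rhotic (sonority 7).
/q/→/ɣ/: change -3.
/ɣ/→/m/: change -1.
/m/→/ɾ/: change -2.
Minimum = -3.

-3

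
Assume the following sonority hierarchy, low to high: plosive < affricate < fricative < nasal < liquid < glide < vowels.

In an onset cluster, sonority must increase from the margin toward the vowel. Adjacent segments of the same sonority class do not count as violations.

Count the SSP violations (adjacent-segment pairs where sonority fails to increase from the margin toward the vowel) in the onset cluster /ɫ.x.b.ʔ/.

/ɫ/ — liquid, sonority 5.
/x/ — fricative, sonority 3.
/b/ — plosive, sonority 1.
/ʔ/ — plosive, sonority 1.
/ɫ/→/x/: 5→3 (does not rise) — violation.
/x/→/b/: 3→1 (does not rise) — violation.
/b/→/ʔ/: 1→1 (plateau, allowed) — ok.

2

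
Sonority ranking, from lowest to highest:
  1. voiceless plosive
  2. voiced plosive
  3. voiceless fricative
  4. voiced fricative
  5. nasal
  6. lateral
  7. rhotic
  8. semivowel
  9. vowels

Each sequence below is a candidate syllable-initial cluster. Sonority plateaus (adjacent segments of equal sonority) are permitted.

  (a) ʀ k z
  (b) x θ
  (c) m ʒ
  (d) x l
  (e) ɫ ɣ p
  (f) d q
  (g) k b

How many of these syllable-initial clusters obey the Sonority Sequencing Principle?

3

(a) ʀ k z: profile 7-1-4 — violates.
(b) x θ: profile 3-3 — obeys.
(c) m ʒ: profile 5-4 — violates.
(d) x l: profile 3-6 — obeys.
(e) ɫ ɣ p: profile 6-4-1 — violates.
(f) d q: profile 2-1 — violates.
(g) k b: profile 1-2 — obeys.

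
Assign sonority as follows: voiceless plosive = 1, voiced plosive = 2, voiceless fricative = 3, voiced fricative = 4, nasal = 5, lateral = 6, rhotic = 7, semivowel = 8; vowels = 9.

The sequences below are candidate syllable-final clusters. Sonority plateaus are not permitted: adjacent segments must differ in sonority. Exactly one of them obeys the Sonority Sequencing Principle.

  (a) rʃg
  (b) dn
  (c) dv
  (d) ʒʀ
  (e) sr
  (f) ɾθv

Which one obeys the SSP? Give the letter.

(a) sonority 7-3-2: well-formed.
(b) sonority 2-5: ill-formed.
(c) sonority 2-4: ill-formed.
(d) sonority 4-7: ill-formed.
(e) sonority 3-7: ill-formed.
(f) sonority 7-3-4: ill-formed.

a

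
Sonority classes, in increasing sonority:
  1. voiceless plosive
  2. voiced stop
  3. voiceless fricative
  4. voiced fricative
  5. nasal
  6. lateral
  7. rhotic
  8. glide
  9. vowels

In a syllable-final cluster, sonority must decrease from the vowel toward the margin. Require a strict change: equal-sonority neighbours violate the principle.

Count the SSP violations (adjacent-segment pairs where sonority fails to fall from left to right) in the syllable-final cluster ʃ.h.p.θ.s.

3

/ʃ/ — voiceless fricative, sonority 3.
/h/ — voiceless fricative, sonority 3.
/p/ — voiceless plosive, sonority 1.
/θ/ — voiceless fricative, sonority 3.
/s/ — voiceless fricative, sonority 3.
/ʃ/→/h/: 3→3 (plateau) — violation.
/h/→/p/: 3→1 (falls) — ok.
/p/→/θ/: 1→3 (does not fall) — violation.
/θ/→/s/: 3→3 (plateau) — violation.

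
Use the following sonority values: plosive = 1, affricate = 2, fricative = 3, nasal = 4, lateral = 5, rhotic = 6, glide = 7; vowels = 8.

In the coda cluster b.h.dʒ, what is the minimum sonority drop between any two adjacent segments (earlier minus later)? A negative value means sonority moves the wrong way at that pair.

-2

/b/ is a plosive (sonority 1).
/h/ is a fricative (sonority 3).
/dʒ/ is an affricate (sonority 2).
/b/→/h/: change -2.
/h/→/dʒ/: change +1.
Minimum = -2.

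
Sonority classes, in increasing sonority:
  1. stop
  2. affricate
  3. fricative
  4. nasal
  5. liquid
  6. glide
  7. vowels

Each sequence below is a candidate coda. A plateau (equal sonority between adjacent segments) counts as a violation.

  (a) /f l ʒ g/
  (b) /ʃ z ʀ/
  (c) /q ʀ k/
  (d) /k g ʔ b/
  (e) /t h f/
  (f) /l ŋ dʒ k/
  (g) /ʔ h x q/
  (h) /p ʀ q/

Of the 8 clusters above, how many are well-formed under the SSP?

1

(a) 3-5-3-1 → violates
(b) 3-3-5 → violates
(c) 1-5-1 → violates
(d) 1-1-1-1 → violates
(e) 1-3-3 → violates
(f) 5-4-2-1 → obeys
(g) 1-3-3-1 → violates
(h) 1-5-1 → violates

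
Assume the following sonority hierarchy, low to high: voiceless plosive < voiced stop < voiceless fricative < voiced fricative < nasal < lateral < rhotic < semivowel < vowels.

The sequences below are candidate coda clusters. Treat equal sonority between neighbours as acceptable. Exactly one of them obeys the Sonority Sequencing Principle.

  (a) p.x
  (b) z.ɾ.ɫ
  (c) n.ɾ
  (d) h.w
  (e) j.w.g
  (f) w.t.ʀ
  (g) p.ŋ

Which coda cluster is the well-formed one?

(a) sonority 1-3: ill-formed.
(b) sonority 4-7-6: ill-formed.
(c) sonority 5-7: ill-formed.
(d) sonority 3-8: ill-formed.
(e) sonority 8-8-2: well-formed.
(f) sonority 8-1-7: ill-formed.
(g) sonority 1-5: ill-formed.

e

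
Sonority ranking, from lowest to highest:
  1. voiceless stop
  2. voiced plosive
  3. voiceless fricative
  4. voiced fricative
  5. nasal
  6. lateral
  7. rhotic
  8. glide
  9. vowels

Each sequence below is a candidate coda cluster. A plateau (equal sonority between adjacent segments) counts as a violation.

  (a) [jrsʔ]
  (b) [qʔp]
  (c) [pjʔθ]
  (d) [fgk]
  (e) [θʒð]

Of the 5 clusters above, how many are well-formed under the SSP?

(a) 8-7-3-1 → obeys
(b) 1-1-1 → violates
(c) 1-8-1-3 → violates
(d) 3-2-1 → obeys
(e) 3-4-4 → violates

2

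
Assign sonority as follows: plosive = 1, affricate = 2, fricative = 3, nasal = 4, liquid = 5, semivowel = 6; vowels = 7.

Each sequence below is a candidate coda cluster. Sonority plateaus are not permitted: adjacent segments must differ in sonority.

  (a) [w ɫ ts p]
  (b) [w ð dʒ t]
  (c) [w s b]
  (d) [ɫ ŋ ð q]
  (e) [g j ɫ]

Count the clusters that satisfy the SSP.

(a) 6-5-2-1 → obeys
(b) 6-3-2-1 → obeys
(c) 6-3-1 → obeys
(d) 5-4-3-1 → obeys
(e) 1-6-5 → violates

4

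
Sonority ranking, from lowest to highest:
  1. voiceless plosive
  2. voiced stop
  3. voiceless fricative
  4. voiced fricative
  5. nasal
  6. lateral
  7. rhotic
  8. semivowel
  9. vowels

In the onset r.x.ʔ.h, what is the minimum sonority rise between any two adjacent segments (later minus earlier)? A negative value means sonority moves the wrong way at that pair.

/r/ is a rhotic (sonority 7).
/x/ is a voiceless fricative (sonority 3).
/ʔ/ is a voiceless plosive (sonority 1).
/h/ is a voiceless fricative (sonority 3).
/r/→/x/: change -4.
/x/→/ʔ/: change -2.
/ʔ/→/h/: change +2.
Minimum = -4.

-4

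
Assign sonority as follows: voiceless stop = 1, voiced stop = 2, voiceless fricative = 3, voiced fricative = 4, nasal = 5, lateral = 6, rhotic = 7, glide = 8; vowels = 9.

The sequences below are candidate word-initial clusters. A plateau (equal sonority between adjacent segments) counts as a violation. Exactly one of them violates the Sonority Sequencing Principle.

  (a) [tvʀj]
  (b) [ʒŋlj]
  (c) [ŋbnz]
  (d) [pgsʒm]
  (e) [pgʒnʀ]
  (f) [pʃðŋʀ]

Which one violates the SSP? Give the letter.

c

(a) sonority 1-4-7-8: well-formed.
(b) sonority 4-5-6-8: well-formed.
(c) sonority 5-2-5-4: ill-formed.
(d) sonority 1-2-3-4-5: well-formed.
(e) sonority 1-2-4-5-7: well-formed.
(f) sonority 1-3-4-5-7: well-formed.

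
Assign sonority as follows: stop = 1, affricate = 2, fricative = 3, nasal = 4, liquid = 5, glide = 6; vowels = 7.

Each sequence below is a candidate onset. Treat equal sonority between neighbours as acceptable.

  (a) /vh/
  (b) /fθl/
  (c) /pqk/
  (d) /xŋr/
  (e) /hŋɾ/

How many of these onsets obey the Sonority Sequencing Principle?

5

(a) /vh/: profile 3-3 — obeys.
(b) /fθl/: profile 3-3-5 — obeys.
(c) /pqk/: profile 1-1-1 — obeys.
(d) /xŋr/: profile 3-4-5 — obeys.
(e) /hŋɾ/: profile 3-4-5 — obeys.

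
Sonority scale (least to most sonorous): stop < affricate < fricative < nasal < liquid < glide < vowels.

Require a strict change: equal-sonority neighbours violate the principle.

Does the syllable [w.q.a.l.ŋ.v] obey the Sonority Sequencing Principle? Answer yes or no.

Onset: /w/ is a glide (sonority 6), /q/ is a stop (sonority 1); then the nucleus /a/ (sonority 7).
Onset profile 6-1-7 — does not strictly rise throughout.
Coda: /l/ is a liquid (sonority 5), /ŋ/ is a nasal (sonority 4), /v/ is a fricative (sonority 3).
Coda profile 7-5-4-3 — falls from the nucleus.

no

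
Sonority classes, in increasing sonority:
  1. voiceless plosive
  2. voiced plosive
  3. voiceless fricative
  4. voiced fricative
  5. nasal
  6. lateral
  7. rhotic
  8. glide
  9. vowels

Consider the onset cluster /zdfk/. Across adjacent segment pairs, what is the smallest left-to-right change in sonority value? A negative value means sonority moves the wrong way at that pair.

-2

/z/: voiced fricative = 4.
/d/: voiced plosive = 2.
/f/: voiceless fricative = 3.
/k/: voiceless plosive = 1.
/z/→/d/: change -2.
/d/→/f/: change +1.
/f/→/k/: change -2.
Minimum = -2.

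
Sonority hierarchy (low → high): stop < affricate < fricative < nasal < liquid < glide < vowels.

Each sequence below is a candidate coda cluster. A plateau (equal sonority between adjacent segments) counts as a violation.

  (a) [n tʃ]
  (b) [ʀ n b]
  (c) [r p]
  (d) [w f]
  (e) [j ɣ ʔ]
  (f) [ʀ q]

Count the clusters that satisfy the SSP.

6

(a) sonority 4-2: well-formed.
(b) sonority 5-4-1: well-formed.
(c) sonority 5-1: well-formed.
(d) sonority 6-3: well-formed.
(e) sonority 6-3-1: well-formed.
(f) sonority 5-1: well-formed.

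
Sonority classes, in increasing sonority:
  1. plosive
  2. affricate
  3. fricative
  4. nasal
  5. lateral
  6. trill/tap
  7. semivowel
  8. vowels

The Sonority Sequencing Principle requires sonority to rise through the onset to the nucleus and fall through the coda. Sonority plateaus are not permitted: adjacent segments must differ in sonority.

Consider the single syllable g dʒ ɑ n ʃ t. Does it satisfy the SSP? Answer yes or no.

yes

Onset: /g/ is a plosive (sonority 1), /dʒ/ is an affricate (sonority 2); then the nucleus /ɑ/ (sonority 8).
Onset profile 1-2-8 — rises to the nucleus.
Coda: /n/ is a nasal (sonority 4), /ʃ/ is a fricative (sonority 3), /t/ is a plosive (sonority 1).
Coda profile 8-4-3-1 — falls from the nucleus.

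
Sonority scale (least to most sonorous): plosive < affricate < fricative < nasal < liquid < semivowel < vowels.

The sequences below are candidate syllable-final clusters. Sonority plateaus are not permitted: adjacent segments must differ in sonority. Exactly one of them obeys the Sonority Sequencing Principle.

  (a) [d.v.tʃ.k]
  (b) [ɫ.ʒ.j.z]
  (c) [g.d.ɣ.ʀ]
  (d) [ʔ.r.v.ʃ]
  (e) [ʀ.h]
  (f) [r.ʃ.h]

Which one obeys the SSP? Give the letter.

e

(a) 1-3-2-1 → violates
(b) 5-3-6-3 → violates
(c) 1-1-3-5 → violates
(d) 1-5-3-3 → violates
(e) 5-3 → obeys
(f) 5-3-3 → violates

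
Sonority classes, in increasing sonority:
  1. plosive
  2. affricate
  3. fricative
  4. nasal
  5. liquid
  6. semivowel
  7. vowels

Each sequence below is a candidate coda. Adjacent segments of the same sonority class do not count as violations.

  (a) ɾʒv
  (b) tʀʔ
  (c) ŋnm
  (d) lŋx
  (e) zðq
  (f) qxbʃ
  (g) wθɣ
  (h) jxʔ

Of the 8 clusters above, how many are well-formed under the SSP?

(a) sonority 5-3-3: well-formed.
(b) sonority 1-5-1: ill-formed.
(c) sonority 4-4-4: well-formed.
(d) sonority 5-4-3: well-formed.
(e) sonority 3-3-1: well-formed.
(f) sonority 1-3-1-3: ill-formed.
(g) sonority 6-3-3: well-formed.
(h) sonority 6-3-1: well-formed.

6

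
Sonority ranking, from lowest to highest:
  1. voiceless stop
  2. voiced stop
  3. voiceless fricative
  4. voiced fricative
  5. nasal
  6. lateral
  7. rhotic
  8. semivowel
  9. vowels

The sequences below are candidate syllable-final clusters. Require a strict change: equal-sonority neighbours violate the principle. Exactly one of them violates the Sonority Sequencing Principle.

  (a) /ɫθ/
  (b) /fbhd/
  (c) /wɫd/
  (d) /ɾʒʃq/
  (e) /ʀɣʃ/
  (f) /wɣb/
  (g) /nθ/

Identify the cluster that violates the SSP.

b

(a) sonority 6-3: well-formed.
(b) sonority 3-2-3-2: ill-formed.
(c) sonority 8-6-2: well-formed.
(d) sonority 7-4-3-1: well-formed.
(e) sonority 7-4-3: well-formed.
(f) sonority 8-4-2: well-formed.
(g) sonority 5-3: well-formed.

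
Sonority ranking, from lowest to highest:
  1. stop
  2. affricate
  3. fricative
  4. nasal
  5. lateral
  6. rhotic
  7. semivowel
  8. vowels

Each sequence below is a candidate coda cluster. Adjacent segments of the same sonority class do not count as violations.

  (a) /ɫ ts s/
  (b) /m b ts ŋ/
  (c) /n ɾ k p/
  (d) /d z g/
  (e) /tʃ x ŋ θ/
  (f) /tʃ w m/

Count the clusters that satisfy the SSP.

0

(a) 5-2-3 → violates
(b) 4-1-2-4 → violates
(c) 4-6-1-1 → violates
(d) 1-3-1 → violates
(e) 2-3-4-3 → violates
(f) 2-7-4 → violates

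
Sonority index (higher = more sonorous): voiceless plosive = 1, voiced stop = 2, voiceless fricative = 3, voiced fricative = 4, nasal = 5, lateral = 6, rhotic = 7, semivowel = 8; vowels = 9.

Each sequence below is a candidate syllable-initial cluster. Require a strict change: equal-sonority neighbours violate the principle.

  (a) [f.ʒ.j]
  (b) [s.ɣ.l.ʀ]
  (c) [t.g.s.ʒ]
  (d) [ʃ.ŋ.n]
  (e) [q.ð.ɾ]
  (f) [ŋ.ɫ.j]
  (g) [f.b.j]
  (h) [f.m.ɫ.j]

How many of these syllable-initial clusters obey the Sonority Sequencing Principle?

6

(a) 3-4-8 → obeys
(b) 3-4-6-7 → obeys
(c) 1-2-3-4 → obeys
(d) 3-5-5 → violates
(e) 1-4-7 → obeys
(f) 5-6-8 → obeys
(g) 3-2-8 → violates
(h) 3-5-6-8 → obeys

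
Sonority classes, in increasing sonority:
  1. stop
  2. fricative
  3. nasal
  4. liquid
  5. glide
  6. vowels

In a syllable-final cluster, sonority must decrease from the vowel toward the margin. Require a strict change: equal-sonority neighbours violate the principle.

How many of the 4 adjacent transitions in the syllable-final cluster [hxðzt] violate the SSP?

3

/h/: fricative = 2.
/x/: fricative = 2.
/ð/: fricative = 2.
/z/: fricative = 2.
/t/: stop = 1.
/h/→/x/: 2→2 (plateau) — violation.
/x/→/ð/: 2→2 (plateau) — violation.
/ð/→/z/: 2→2 (plateau) — violation.
/z/→/t/: 2→1 (falls) — ok.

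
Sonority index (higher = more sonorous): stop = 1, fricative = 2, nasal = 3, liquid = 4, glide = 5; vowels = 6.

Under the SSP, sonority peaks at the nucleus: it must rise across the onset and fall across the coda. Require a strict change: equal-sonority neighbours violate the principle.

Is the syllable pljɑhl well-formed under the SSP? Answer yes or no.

no

Onset: /p/ is a stop (sonority 1), /l/ is a liquid (sonority 4), /j/ is a glide (sonority 5); then the nucleus /ɑ/ (sonority 6).
Onset profile 1-4-5-6 — rises to the nucleus.
Coda: /h/ is a fricative (sonority 2), /l/ is a liquid (sonority 4).
Coda profile 6-2-4 — does not strictly fall throughout.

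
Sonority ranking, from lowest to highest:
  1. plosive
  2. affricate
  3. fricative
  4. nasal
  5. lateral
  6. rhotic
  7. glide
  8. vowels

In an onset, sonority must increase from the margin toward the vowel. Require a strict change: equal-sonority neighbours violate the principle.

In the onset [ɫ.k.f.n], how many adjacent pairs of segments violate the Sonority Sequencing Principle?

/ɫ/ — lateral, sonority 5.
/k/ — plosive, sonority 1.
/f/ — fricative, sonority 3.
/n/ — nasal, sonority 4.
/ɫ/→/k/: 5→1 (does not rise) — violation.
/k/→/f/: 1→3 (rises) — ok.
/f/→/n/: 3→4 (rises) — ok.

1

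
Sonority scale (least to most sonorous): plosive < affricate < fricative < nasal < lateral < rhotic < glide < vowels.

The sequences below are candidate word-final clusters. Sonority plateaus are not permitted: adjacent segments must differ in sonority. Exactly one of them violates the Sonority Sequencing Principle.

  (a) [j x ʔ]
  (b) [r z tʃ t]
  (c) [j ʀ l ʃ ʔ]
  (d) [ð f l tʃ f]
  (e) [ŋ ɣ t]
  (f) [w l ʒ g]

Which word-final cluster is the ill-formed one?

(a) [j x ʔ]: profile 7-3-1 — obeys.
(b) [r z tʃ t]: profile 6-3-2-1 — obeys.
(c) [j ʀ l ʃ ʔ]: profile 7-6-5-3-1 — obeys.
(d) [ð f l tʃ f]: profile 3-3-5-2-3 — violates.
(e) [ŋ ɣ t]: profile 4-3-1 — obeys.
(f) [w l ʒ g]: profile 7-5-3-1 — obeys.

d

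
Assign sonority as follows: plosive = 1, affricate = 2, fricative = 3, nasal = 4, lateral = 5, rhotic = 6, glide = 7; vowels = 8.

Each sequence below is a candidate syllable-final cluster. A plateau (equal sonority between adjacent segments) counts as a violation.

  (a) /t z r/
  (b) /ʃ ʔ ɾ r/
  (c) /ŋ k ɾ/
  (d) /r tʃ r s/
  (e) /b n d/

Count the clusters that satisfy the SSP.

(a) 1-3-6 → violates
(b) 3-1-6-6 → violates
(c) 4-1-6 → violates
(d) 6-2-6-3 → violates
(e) 1-4-1 → violates

0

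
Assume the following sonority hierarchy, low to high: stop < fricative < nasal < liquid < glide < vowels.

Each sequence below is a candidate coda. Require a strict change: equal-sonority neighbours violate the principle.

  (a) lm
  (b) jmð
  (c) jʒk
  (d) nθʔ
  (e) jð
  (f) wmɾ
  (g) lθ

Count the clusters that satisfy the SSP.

6

(a) lm: profile 4-3 — obeys.
(b) jmð: profile 5-3-2 — obeys.
(c) jʒk: profile 5-2-1 — obeys.
(d) nθʔ: profile 3-2-1 — obeys.
(e) jð: profile 5-2 — obeys.
(f) wmɾ: profile 5-3-4 — violates.
(g) lθ: profile 4-2 — obeys.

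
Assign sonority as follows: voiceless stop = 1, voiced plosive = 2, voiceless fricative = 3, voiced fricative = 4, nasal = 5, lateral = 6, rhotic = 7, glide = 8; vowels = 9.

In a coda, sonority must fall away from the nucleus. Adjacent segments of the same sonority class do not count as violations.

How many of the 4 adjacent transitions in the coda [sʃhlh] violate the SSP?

1

/s/: voiceless fricative = 3.
/ʃ/: voiceless fricative = 3.
/h/: voiceless fricative = 3.
/l/: lateral = 6.
/h/: voiceless fricative = 3.
/s/→/ʃ/: 3→3 (plateau, allowed) — ok.
/ʃ/→/h/: 3→3 (plateau, allowed) — ok.
/h/→/l/: 3→6 (does not fall) — violation.
/l/→/h/: 6→3 (falls) — ok.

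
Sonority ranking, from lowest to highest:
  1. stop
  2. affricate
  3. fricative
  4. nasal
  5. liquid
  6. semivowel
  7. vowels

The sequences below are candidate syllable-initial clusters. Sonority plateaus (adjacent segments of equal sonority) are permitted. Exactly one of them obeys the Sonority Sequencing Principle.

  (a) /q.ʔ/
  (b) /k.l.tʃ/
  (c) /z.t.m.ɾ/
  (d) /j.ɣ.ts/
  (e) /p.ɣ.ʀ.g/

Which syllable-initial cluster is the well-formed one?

a

(a) /q.ʔ/: profile 1-1 — obeys.
(b) /k.l.tʃ/: profile 1-5-2 — violates.
(c) /z.t.m.ɾ/: profile 3-1-4-5 — violates.
(d) /j.ɣ.ts/: profile 6-3-2 — violates.
(e) /p.ɣ.ʀ.g/: profile 1-3-5-1 — violates.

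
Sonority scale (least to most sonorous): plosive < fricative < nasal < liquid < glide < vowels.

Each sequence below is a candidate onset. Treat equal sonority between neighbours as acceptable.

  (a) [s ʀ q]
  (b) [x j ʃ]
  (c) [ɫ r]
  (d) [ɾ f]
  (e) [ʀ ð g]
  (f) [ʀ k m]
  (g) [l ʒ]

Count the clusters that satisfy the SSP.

(a) [s ʀ q]: profile 2-4-1 — violates.
(b) [x j ʃ]: profile 2-5-2 — violates.
(c) [ɫ r]: profile 4-4 — obeys.
(d) [ɾ f]: profile 4-2 — violates.
(e) [ʀ ð g]: profile 4-2-1 — violates.
(f) [ʀ k m]: profile 4-1-3 — violates.
(g) [l ʒ]: profile 4-2 — violates.

1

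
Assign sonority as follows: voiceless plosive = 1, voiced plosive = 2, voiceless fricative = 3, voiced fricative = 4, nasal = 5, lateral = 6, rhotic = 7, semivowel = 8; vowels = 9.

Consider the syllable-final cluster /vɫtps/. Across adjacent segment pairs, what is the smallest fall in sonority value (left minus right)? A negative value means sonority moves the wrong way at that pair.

/v/ — voiced fricative, sonority 4.
/ɫ/ — lateral, sonority 6.
/t/ — voiceless plosive, sonority 1.
/p/ — voiceless plosive, sonority 1.
/s/ — voiceless fricative, sonority 3.
/v/→/ɫ/: change -2.
/ɫ/→/t/: change +5.
/t/→/p/: change +0.
/p/→/s/: change -2.
Minimum = -2.

-2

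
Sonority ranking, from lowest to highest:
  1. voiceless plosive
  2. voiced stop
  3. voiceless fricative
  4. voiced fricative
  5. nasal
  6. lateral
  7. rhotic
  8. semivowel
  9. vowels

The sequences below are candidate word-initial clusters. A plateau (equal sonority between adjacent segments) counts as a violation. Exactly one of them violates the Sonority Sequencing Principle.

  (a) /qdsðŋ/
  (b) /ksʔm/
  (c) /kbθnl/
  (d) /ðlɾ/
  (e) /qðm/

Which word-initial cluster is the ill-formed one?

b

(a) sonority 1-2-3-4-5: well-formed.
(b) sonority 1-3-1-5: ill-formed.
(c) sonority 1-2-3-5-6: well-formed.
(d) sonority 4-6-7: well-formed.
(e) sonority 1-4-5: well-formed.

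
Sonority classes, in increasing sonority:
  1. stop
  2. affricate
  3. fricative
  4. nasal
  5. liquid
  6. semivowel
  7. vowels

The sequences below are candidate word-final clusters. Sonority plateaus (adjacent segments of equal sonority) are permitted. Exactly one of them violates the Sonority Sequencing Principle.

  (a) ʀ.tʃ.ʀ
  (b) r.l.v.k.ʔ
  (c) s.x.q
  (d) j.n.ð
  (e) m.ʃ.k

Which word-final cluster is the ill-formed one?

(a) 5-2-5 → violates
(b) 5-5-3-1-1 → obeys
(c) 3-3-1 → obeys
(d) 6-4-3 → obeys
(e) 4-3-1 → obeys

a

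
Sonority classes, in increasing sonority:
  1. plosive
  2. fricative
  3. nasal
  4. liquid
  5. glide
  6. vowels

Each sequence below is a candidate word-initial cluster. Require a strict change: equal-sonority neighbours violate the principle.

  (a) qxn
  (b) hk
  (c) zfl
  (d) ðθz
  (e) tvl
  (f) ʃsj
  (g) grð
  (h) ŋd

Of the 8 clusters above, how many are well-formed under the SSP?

(a) 1-2-3 → obeys
(b) 2-1 → violates
(c) 2-2-4 → violates
(d) 2-2-2 → violates
(e) 1-2-4 → obeys
(f) 2-2-5 → violates
(g) 1-4-2 → violates
(h) 3-1 → violates

2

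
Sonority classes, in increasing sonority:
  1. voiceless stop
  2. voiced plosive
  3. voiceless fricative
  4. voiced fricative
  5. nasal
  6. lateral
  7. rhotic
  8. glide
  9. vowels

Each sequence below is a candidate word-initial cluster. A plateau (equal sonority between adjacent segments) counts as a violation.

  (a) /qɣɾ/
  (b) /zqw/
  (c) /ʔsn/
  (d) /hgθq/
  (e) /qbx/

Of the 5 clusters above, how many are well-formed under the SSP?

3

(a) 1-4-7 → obeys
(b) 4-1-8 → violates
(c) 1-3-5 → obeys
(d) 3-2-3-1 → violates
(e) 1-2-3 → obeys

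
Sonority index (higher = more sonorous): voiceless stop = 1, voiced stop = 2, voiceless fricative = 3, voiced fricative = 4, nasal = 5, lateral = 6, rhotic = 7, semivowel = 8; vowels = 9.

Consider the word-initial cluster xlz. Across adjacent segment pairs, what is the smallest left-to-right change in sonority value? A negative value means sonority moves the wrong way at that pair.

/x/ — voiceless fricative, sonority 3.
/l/ — lateral, sonority 6.
/z/ — voiced fricative, sonority 4.
/x/→/l/: change +3.
/l/→/z/: change -2.
Minimum = -2.

-2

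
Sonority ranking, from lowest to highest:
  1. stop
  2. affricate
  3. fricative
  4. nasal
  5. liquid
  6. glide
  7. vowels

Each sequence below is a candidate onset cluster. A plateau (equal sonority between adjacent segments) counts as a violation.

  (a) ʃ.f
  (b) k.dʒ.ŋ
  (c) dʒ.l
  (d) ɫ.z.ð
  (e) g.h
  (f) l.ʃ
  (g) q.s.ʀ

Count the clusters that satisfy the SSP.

(a) ʃ.f: profile 3-3 — violates.
(b) k.dʒ.ŋ: profile 1-2-4 — obeys.
(c) dʒ.l: profile 2-5 — obeys.
(d) ɫ.z.ð: profile 5-3-3 — violates.
(e) g.h: profile 1-3 — obeys.
(f) l.ʃ: profile 5-3 — violates.
(g) q.s.ʀ: profile 1-3-5 — obeys.

4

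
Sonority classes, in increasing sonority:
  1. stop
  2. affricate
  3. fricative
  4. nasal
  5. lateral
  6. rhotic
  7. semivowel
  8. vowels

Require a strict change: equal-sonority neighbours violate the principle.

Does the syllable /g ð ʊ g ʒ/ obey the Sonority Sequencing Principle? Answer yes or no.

no

Onset: /g/ is a stop (sonority 1), /ð/ is a fricative (sonority 3); then the nucleus /ʊ/ (sonority 8).
Onset profile 1-3-8 — rises to the nucleus.
Coda: /g/ is a stop (sonority 1), /ʒ/ is a fricative (sonority 3).
Coda profile 8-1-3 — does not strictly fall throughout.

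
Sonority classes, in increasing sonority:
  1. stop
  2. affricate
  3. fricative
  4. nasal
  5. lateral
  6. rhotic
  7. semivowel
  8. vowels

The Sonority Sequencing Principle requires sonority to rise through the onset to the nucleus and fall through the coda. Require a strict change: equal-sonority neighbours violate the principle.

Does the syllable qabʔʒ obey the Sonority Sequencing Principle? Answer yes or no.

no

Onset: /q/ is a stop (sonority 1); then the nucleus /a/ (sonority 8).
Onset profile 1-8 — rises to the nucleus.
Coda: /b/ is a stop (sonority 1), /ʔ/ is a stop (sonority 1), /ʒ/ is a fricative (sonority 3).
Coda profile 8-1-1-3 — does not strictly fall throughout.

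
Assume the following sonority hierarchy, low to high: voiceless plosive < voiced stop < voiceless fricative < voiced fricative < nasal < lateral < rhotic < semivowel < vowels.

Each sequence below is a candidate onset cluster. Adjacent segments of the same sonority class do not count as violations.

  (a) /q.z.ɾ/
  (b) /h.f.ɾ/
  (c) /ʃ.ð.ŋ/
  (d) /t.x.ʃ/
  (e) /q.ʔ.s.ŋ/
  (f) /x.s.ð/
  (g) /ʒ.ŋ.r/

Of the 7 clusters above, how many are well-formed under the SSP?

(a) /q.z.ɾ/: profile 1-4-7 — obeys.
(b) /h.f.ɾ/: profile 3-3-7 — obeys.
(c) /ʃ.ð.ŋ/: profile 3-4-5 — obeys.
(d) /t.x.ʃ/: profile 1-3-3 — obeys.
(e) /q.ʔ.s.ŋ/: profile 1-1-3-5 — obeys.
(f) /x.s.ð/: profile 3-3-4 — obeys.
(g) /ʒ.ŋ.r/: profile 4-5-7 — obeys.

7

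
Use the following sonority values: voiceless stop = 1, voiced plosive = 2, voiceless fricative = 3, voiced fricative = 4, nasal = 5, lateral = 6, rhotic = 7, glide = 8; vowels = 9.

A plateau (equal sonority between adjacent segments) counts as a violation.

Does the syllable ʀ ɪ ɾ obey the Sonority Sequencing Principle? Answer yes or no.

Onset: /ʀ/ is a rhotic (sonority 7); then the nucleus /ɪ/ (sonority 9).
Onset profile 7-9 — rises to the nucleus.
Coda: /ɾ/ is a rhotic (sonority 7).
Coda profile 9-7 — falls from the nucleus.

yes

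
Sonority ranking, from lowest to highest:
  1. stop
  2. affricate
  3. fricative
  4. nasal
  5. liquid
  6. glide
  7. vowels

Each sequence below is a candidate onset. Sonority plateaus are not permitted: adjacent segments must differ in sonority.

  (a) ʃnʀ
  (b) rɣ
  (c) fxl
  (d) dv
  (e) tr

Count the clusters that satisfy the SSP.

3

(a) ʃnʀ: profile 3-4-5 — obeys.
(b) rɣ: profile 5-3 — violates.
(c) fxl: profile 3-3-5 — violates.
(d) dv: profile 1-3 — obeys.
(e) tr: profile 1-5 — obeys.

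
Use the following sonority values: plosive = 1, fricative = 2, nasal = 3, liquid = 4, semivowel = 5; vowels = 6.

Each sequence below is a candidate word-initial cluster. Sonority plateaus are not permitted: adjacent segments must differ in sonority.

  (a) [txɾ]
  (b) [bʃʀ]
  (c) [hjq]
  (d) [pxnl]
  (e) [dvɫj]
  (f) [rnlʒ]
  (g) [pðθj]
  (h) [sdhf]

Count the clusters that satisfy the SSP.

4

(a) sonority 1-2-4: well-formed.
(b) sonority 1-2-4: well-formed.
(c) sonority 2-5-1: ill-formed.
(d) sonority 1-2-3-4: well-formed.
(e) sonority 1-2-4-5: well-formed.
(f) sonority 4-3-4-2: ill-formed.
(g) sonority 1-2-2-5: ill-formed.
(h) sonority 2-1-2-2: ill-formed.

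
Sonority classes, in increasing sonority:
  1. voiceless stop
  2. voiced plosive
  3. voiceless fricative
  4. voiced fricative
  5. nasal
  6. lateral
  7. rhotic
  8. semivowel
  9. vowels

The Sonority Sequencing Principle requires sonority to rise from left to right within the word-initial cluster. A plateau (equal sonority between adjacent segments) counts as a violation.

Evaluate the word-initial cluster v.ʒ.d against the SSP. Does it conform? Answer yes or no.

no

/v/ — voiced fricative, sonority 4.
/ʒ/ — voiced fricative, sonority 4.
/d/ — voiced plosive, sonority 2.
The profile is 4-4-2. Between /v/ (4) and /ʒ/ (4) sonority does not rise, so the cluster violates the SSP.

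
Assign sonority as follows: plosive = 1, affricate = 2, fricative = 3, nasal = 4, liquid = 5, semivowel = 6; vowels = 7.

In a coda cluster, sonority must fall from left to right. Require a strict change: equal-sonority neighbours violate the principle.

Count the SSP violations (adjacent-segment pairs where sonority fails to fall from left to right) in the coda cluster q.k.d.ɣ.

/q/ — plosive, sonority 1.
/k/ — plosive, sonority 1.
/d/ — plosive, sonority 1.
/ɣ/ — fricative, sonority 3.
/q/→/k/: 1→1 (plateau) — violation.
/k/→/d/: 1→1 (plateau) — violation.
/d/→/ɣ/: 1→3 (does not fall) — violation.

3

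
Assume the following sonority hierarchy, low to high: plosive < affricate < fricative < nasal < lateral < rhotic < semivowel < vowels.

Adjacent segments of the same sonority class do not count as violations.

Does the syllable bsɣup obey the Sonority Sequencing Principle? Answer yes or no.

Onset: /b/ is a plosive (sonority 1), /s/ is a fricative (sonority 3), /ɣ/ is a fricative (sonority 3); then the nucleus /u/ (sonority 8).
Onset profile 1-3-3-8 — rises to the nucleus.
Coda: /p/ is a plosive (sonority 1).
Coda profile 8-1 — falls from the nucleus.

yes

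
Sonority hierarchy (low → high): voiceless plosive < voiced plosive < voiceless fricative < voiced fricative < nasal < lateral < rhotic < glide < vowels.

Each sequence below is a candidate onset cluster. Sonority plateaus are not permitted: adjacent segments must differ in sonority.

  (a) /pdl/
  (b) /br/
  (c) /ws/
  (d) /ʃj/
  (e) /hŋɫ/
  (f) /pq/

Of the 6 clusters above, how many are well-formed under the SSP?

4

(a) 1-2-6 → obeys
(b) 2-7 → obeys
(c) 8-3 → violates
(d) 3-8 → obeys
(e) 3-5-6 → obeys
(f) 1-1 → violates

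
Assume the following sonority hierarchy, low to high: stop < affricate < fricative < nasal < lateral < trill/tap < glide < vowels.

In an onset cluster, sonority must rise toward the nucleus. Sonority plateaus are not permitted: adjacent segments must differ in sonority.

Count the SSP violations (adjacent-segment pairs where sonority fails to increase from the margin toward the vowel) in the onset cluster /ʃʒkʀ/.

2

/ʃ/ — fricative, sonority 3.
/ʒ/ — fricative, sonority 3.
/k/ — stop, sonority 1.
/ʀ/ — trill/tap, sonority 6.
/ʃ/→/ʒ/: 3→3 (plateau) — violation.
/ʒ/→/k/: 3→1 (does not rise) — violation.
/k/→/ʀ/: 1→6 (rises) — ok.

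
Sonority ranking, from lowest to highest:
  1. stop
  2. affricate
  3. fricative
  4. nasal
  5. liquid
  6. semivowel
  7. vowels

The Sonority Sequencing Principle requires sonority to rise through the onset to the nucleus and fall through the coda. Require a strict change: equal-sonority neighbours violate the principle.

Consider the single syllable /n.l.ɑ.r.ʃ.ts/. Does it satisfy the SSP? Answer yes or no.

yes

Onset: /n/ is a nasal (sonority 4), /l/ is a liquid (sonority 5); then the nucleus /ɑ/ (sonority 7).
Onset profile 4-5-7 — rises to the nucleus.
Coda: /r/ is a liquid (sonority 5), /ʃ/ is a fricative (sonority 3), /ts/ is an affricate (sonority 2).
Coda profile 7-5-3-2 — falls from the nucleus.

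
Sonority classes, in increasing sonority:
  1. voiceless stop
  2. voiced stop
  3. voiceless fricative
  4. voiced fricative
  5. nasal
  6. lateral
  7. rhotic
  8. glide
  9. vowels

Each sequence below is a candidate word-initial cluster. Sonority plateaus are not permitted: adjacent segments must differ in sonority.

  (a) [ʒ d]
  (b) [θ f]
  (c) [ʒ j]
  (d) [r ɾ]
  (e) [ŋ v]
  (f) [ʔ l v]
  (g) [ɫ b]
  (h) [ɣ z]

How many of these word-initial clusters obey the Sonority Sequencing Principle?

1

(a) 4-2 → violates
(b) 3-3 → violates
(c) 4-8 → obeys
(d) 7-7 → violates
(e) 5-4 → violates
(f) 1-6-4 → violates
(g) 6-2 → violates
(h) 4-4 → violates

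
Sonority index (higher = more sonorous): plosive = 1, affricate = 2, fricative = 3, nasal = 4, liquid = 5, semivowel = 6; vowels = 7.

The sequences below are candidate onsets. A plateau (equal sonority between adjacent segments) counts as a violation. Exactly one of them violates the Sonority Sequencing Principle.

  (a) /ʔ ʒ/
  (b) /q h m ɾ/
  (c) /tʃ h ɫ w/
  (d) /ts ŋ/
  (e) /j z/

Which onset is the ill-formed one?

e

(a) 1-3 → obeys
(b) 1-3-4-5 → obeys
(c) 2-3-5-6 → obeys
(d) 2-4 → obeys
(e) 6-3 → violates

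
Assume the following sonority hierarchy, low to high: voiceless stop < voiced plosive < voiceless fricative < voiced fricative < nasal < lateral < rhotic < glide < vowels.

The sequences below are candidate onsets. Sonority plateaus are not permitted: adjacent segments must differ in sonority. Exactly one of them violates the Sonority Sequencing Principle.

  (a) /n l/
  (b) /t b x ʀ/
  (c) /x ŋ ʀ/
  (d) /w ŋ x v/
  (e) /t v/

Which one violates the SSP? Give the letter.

(a) sonority 5-6: well-formed.
(b) sonority 1-2-3-7: well-formed.
(c) sonority 3-5-7: well-formed.
(d) sonority 8-5-3-4: ill-formed.
(e) sonority 1-4: well-formed.

d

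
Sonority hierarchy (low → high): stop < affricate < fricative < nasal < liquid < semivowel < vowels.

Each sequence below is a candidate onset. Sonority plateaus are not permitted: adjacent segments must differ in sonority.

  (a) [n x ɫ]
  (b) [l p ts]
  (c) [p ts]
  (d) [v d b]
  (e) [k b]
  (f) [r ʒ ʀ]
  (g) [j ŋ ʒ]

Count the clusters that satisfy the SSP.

(a) [n x ɫ]: profile 4-3-5 — violates.
(b) [l p ts]: profile 5-1-2 — violates.
(c) [p ts]: profile 1-2 — obeys.
(d) [v d b]: profile 3-1-1 — violates.
(e) [k b]: profile 1-1 — violates.
(f) [r ʒ ʀ]: profile 5-3-5 — violates.
(g) [j ŋ ʒ]: profile 6-4-3 — violates.

1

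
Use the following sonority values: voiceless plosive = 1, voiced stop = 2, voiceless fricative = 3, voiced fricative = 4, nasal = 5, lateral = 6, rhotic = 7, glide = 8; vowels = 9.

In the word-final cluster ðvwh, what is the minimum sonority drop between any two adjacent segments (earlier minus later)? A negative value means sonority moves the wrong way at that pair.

/ð/ — voiced fricative, sonority 4.
/v/ — voiced fricative, sonority 4.
/w/ — glide, sonority 8.
/h/ — voiceless fricative, sonority 3.
/ð/→/v/: change +0.
/v/→/w/: change -4.
/w/→/h/: change +5.
Minimum = -4.

-4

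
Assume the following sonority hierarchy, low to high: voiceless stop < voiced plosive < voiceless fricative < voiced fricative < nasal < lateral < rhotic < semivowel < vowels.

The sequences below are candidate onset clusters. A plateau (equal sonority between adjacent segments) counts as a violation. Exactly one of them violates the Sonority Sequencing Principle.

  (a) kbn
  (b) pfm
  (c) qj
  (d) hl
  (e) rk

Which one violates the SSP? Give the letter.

e

(a) 1-2-5 → obeys
(b) 1-3-5 → obeys
(c) 1-8 → obeys
(d) 3-6 → obeys
(e) 7-1 → violates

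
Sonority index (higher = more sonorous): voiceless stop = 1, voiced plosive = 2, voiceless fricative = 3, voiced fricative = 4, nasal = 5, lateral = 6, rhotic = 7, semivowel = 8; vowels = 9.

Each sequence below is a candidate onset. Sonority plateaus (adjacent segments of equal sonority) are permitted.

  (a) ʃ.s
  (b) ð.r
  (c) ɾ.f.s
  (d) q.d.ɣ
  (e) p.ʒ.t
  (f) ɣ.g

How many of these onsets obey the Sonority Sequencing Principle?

3

(a) sonority 3-3: well-formed.
(b) sonority 4-7: well-formed.
(c) sonority 7-3-3: ill-formed.
(d) sonority 1-2-4: well-formed.
(e) sonority 1-4-1: ill-formed.
(f) sonority 4-2: ill-formed.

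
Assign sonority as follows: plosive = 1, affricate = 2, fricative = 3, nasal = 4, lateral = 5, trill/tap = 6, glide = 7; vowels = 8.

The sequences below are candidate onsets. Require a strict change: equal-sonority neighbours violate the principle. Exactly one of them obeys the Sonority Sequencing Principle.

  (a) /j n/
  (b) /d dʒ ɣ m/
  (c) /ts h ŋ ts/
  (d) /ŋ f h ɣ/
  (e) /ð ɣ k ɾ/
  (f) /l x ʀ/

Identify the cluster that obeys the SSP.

(a) /j n/: profile 7-4 — violates.
(b) /d dʒ ɣ m/: profile 1-2-3-4 — obeys.
(c) /ts h ŋ ts/: profile 2-3-4-2 — violates.
(d) /ŋ f h ɣ/: profile 4-3-3-3 — violates.
(e) /ð ɣ k ɾ/: profile 3-3-1-6 — violates.
(f) /l x ʀ/: profile 5-3-6 — violates.

b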